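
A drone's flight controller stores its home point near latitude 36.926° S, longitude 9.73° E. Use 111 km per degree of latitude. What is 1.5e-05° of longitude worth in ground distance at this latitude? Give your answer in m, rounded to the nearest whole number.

1.5e-05° of longitude at 36.926° is 1.5e-05 × 111000 × cos 36.926° ≈ 1.5e-05 × 88734.7 = 1.33102 m.

1 m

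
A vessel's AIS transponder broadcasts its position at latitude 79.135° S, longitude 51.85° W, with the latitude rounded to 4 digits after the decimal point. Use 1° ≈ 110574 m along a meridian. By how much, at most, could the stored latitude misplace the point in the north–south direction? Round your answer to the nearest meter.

6 meters

Rounding to 4 decimal places leaves the latitude within ±5e-05° of the true value.
So the N–S error is at most 5e-05 × 110574 = 5.5287 m.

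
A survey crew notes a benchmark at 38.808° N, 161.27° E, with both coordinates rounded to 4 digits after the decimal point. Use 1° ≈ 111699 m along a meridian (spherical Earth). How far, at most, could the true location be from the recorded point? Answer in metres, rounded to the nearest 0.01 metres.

Rounding to 4 decimal places leaves each coordinate within ±5e-05° of the true value.
North–south component: 5e-05° × 111699 = 5.58495 m.
East–west component at 38.808°: 5e-05° × 111699 × cos 38.808° ≈ 5e-05 × 87041.5 ≈ 4.35207 m.
Combining orthogonally: (5.58495² + 4.35207²)^½ ≈ 7.08041 m.

7.08 metres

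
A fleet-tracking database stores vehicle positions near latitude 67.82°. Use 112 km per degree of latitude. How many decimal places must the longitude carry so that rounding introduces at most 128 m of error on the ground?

At 67.82° one degree of longitude covers 112000 × cos 67.82° ≈ 112000 × 0.3775 ≈ 42282 m.
Rounding to N decimal places gives at most 0.5 × 10⁻ᴺ degrees of error, i.e. 0.5 × 10⁻ᴺ × 42282 m.
Setting 21141 × 10⁻ᴺ ≤ 128 gives 10ᴺ ≥ 165.2, i.e. N ≥ 2.22.
At 2 places the error can reach 211 m, but 3 places keeps it to 21.1 m.

3 decimal places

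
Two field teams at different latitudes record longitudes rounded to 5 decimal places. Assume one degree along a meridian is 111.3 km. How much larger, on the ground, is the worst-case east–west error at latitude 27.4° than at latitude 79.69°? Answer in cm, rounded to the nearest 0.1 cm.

Rounding to 5 decimal places leaves the longitude within ±5e-06° of the true value.
At 27.4°: 5e-06° × 111300 × cos 27.4° = 5e-06 × 111300 × 0.8878 ≈ 0.49407 m.
At 79.69°: 5e-06° × 111300 × cos 79.69° = 5e-06 × 111300 × 0.1790 ≈ 0.099599 m.
Difference: 0.49407 − 0.099599 = 0.39447 m.
That is 0.39447 m = 39.447 cm.

39.4 cm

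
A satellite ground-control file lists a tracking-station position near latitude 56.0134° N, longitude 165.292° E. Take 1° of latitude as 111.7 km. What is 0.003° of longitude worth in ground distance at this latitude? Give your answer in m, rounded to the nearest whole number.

187 m

0.003° of longitude at 56.0134° is 0.003 × 111700 × cos 56.0134° ≈ 0.003 × 62440.2 = 187.321 m.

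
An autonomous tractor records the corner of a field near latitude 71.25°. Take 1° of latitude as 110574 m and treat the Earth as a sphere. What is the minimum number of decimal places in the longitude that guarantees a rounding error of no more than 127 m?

At 71.25° one degree of longitude covers 110574 × cos 71.25° ≈ 110574 × 0.3214 ≈ 35542.8 m.
N decimal places → at most half a unit in the last place, 0.5 × 10⁻ᴺ° = 35542.8/2 × 10⁻ᴺ m.
Setting 17771.4 × 10⁻ᴺ ≤ 127 gives 10ᴺ ≥ 139.9, i.e. N ≥ 2.15.
At 2 places the error can reach 178 m, but 3 places keeps it to 17.8 m.

3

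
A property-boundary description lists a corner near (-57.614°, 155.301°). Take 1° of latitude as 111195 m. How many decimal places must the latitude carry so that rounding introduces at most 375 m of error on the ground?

3 decimal places

One degree of latitude covers 111195 m.
With N decimal places the half-ulp bound is 0.5·10⁻ᴺ°, or 0.5·10⁻ᴺ × 111195 m on the ground.
Setting 55597.5 × 10⁻ᴺ ≤ 375 gives 10ᴺ ≥ 148.3, i.e. N ≥ 2.17.
At 2 places the error can reach 556 m, but 3 places keeps it to 55.6 m.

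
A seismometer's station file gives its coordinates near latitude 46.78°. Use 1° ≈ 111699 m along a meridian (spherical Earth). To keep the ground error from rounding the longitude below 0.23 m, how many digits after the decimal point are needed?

At 46.78° one degree of longitude covers 111699 × cos 46.78° ≈ 111699 × 0.6848 ≈ 76491.6 m.
With N decimal places the half-ulp bound is 0.5·10⁻ᴺ°, or 0.5·10⁻ᴺ × 76491.6 m on the ground.
Setting 38245.8 × 10⁻ᴺ ≤ 0.23 gives 10ᴺ ≥ 1.663e+05, i.e. N ≥ 5.22.
So 6 decimal places suffice (0.0382 m); 5 would allow up to 0.382 m.

6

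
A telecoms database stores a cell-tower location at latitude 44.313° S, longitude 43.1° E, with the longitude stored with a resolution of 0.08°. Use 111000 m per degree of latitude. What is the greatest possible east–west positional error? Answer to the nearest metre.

3177 metres

With a 0.08° grid the true value lies within half a step, ±0.08°/2 = ±0.04°, of the stored one.
Parallels shrink by cos φ, so at 44.313° a degree of longitude is 111000 × 0.7155 ≈ 79424.3 m.
East–west error: 0.04° × 79424.3 m/° ≈ 3176.97 m.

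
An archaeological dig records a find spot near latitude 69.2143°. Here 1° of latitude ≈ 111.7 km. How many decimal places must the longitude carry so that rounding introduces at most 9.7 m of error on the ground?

At 69.2143° one degree of longitude covers 111700 × cos 69.2143° ≈ 111700 × 0.3549 ≈ 39639.4 m.
Rounding to N decimal places gives at most 0.5 × 10⁻ᴺ degrees of error, i.e. 0.5 × 10⁻ᴺ × 39639.4 m.
Setting 19819.7 × 10⁻ᴺ ≤ 9.7 gives 10ᴺ ≥ 2043, i.e. N ≥ 3.31.
So 4 decimal places suffice (1.98 m); 3 would allow up to 19.8 m.

4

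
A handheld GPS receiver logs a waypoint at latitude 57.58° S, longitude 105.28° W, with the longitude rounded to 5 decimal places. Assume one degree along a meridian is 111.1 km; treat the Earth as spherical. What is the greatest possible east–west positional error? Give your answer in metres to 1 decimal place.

0.3 metres

Rounding to 5 decimal places leaves the longitude within ±5e-06° of the true value.
At latitude 57.58° a degree of longitude spans 111100 m × cos 57.58° = 111100 × 0.5361 ≈ 59563.1 m.
Maximum E–W displacement: 5e-06 × 59563.1 = 0.297815 m.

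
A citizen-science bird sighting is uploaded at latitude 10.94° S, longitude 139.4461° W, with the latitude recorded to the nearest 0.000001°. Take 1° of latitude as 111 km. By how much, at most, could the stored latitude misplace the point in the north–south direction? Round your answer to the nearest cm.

6 cm

Rounding to 6 decimal places leaves the latitude within ±5e-07° of the true value.
Along the meridian that is 5e-07° × 111000 m/° = 0.0555 m.
That is 0.0555 m = 5.55 cm.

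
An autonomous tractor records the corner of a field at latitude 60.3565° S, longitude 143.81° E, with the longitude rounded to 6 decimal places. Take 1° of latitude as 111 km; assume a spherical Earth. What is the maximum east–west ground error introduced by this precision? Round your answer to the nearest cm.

3 cm

Rounding to 6 decimal places leaves the longitude within ±5e-07° of the true value.
Parallels shrink by cos φ, so at 60.3565° a degree of longitude is 111000 × 0.4946 ≈ 54900.8 m.
East–west error: 5e-07° × 54900.8 m/° ≈ 0.0274504 m.
That is 0.0274504 m = 2.745 cm.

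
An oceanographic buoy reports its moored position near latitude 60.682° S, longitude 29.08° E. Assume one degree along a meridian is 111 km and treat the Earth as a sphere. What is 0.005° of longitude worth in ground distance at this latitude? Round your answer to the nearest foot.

0.005° of longitude at 60.682° is 0.005 × 111000 × cos 60.682° ≈ 0.005 × 54351.9 = 271.759 m.
Converting: 271.759 m × 3.2808 ft/m ≈ 891.6 ft.

892 feet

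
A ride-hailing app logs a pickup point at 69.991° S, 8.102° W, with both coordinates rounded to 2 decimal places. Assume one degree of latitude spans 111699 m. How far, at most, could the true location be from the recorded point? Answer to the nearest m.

Rounding to 2 decimal places leaves each coordinate within ±0.005° of the true value.
Latitude error → 0.005 × 111699 = 558.495 m along the meridian.
East–west component at 69.991°: 0.005° × 111699 × cos 69.991° ≈ 0.005 × 38219.8 ≈ 191.099 m.
Worst case both components are at the extreme and orthogonal: √(558.495² + 191.099²) ≈ 590.284 m.

590 m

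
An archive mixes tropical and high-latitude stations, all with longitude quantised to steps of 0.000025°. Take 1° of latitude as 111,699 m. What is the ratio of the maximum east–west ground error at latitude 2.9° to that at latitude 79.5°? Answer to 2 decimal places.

With a 0.000025° grid the true value lies within half a step, ±0.000025°/2 = ±1.25e-05°, of the stored one.
Error at 2.9° = 1.25e-05° × 111699 × cos 2.9° ≈ 1.3962 × 0.9987 = 1.3944 m.
Error at 79.5° = 1.25e-05° × 111699 × cos 79.5° ≈ 1.3962 × 0.1822 = 0.25444 m.
The ratio reduces to cos 2.9° / cos 79.5° = 0.9987/0.1822 ≈ 5.4804.

5.48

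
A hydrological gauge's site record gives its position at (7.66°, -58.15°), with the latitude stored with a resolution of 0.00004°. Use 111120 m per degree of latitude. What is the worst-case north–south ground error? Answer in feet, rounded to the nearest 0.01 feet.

With a 0.00004° grid the true value lies within half a step, ±0.00004°/2 = ±2e-05°, of the stored one.
So the N–S error is at most 2e-05 × 111120 = 2.2224 m.
In feet: 2.2224 m ÷ 0.3048 ≈ 7.2913 ft.

7.29 feet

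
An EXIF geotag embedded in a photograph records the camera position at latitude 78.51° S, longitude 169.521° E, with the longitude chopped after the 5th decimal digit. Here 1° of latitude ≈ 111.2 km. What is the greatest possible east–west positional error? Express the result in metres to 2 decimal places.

Truncating at 5 decimal places can drop up to a full unit in the last place, so the longitude may be off by as much as 1e-05°.
Parallels shrink by cos φ, so at 78.51° a degree of longitude is 111200 × 0.1992 ≈ 22150.7 m.
Maximum E–W displacement: 1e-05 × 22150.7 = 0.221507 m.

0.22 metres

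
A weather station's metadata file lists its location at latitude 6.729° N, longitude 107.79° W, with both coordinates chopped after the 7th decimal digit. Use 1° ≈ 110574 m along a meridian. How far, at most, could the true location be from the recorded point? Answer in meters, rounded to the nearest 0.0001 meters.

Truncating at 7 decimal places can drop up to a full unit in the last place, so each coordinate may be off by as much as 1e-07°.
North–south component: 1e-07° × 110574 = 0.0110574 m.
East–west component at 6.729°: 1e-07° × 110574 × cos 6.729° ≈ 1e-07 × 109812 ≈ 0.0109812 m.
The two errors are perpendicular, so the maximum displacement is √(0.0110574² + 0.0109812²) ≈ 0.0155838 m.

0.0156 meters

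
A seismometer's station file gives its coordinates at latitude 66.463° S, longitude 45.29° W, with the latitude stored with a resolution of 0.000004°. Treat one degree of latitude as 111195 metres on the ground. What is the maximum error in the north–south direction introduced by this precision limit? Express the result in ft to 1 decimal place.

0.7 ft

With a 0.000004° grid the true value lies within half a step, ±0.000004°/2 = ±2e-06°, of the stored one.
So the N–S error is at most 2e-06 × 111195 = 0.22239 m.
Converting: 0.22239 m × 3.2808 ft/m ≈ 0.72963 ft.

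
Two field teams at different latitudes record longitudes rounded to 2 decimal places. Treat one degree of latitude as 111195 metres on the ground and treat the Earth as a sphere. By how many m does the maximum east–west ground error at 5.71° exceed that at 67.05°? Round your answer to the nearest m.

Rounding to 2 decimal places leaves the longitude within ±0.005° of the true value.
At 5.71°: 0.005° × 111195 × cos 5.71° = 0.005 × 111195 × 0.9950 ≈ 553.22 m.
Error at 67.05° = 0.005° × 111195 × cos 67.05° ≈ 555.98 × 0.3899 = 216.79 m.
So the lower-latitude error exceeds the higher by 553.22 − 216.79 = 336.43 m.

336 m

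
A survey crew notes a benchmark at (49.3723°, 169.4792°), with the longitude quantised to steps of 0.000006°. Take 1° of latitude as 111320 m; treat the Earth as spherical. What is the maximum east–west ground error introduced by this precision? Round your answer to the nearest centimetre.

22 centimetres

With a 0.000006° grid the true value lies within half a step, ±0.000006°/2 = ±3e-06°, of the stored one.
Parallels shrink by cos φ, so at 49.3723° a degree of longitude is 111320 × 0.6511 ≈ 72485 m.
East–west error: 3e-06° × 72485 m/° ≈ 0.217455 m.
That is 0.217455 m = 21.746 cm.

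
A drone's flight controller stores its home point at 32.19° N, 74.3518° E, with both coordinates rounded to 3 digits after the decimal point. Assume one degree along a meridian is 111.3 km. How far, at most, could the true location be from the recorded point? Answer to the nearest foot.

239 feet

Rounding to 3 decimal places leaves each coordinate within ±0.0005° of the true value.
Latitude error → 0.0005 × 111300 = 55.65 m along the meridian.
East–west component at 32.19°: 0.0005° × 111300 × cos 32.19° ≈ 0.0005 × 94191.6 ≈ 47.0958 m.
Worst case both components are at the extreme and orthogonal: √(55.65² + 47.0958²) ≈ 72.9036 m.
In feet: 72.9036 m ÷ 0.3048 ≈ 239.19 ft.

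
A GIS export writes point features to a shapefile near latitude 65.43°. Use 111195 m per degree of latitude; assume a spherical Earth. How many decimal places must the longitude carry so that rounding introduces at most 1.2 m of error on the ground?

5 decimal places

At 65.43° one degree of longitude covers 111195 × cos 65.43° ≈ 111195 × 0.4158 ≈ 46235.4 m.
Rounding to N decimal places gives at most 0.5 × 10⁻ᴺ degrees of error, i.e. 0.5 × 10⁻ᴺ × 46235.4 m.
Setting 23117.7 × 10⁻ᴺ ≤ 1.2 gives 10ᴺ ≥ 1.926e+04, i.e. N ≥ 4.28.
At 4 places the error can reach 2.31 m, but 5 places keeps it to 0.231 m.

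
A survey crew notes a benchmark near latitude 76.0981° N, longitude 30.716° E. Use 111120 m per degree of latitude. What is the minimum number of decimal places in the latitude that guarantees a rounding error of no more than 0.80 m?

5 decimal places

One degree of latitude covers 111120 m.
With N decimal places the half-ulp bound is 0.5·10⁻ᴺ°, or 0.5·10⁻ᴺ × 111120 m on the ground.
Setting 55560 × 10⁻ᴺ ≤ 0.80 gives 10ᴺ ≥ 6.945e+04, i.e. N ≥ 4.84.
N = 4 would give 5.56 m (too coarse); N = 5 gives 0.556 m ≤ 0.80 m.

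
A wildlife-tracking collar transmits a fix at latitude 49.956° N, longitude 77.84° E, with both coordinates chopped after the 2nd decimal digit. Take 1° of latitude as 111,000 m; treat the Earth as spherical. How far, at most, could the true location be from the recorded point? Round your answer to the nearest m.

Truncating at 2 decimal places can drop up to a full unit in the last place, so each coordinate may be off by as much as 0.01°.
North–south component: 0.01° × 111000 = 1110 m.
East–west component at 49.956°: 0.01° × 111000 × cos 49.956° ≈ 0.01 × 71414.7 ≈ 714.147 m.
Worst case both components are at the extreme and orthogonal: √(1110² + 714.147²) ≈ 1319.89 m.

1320 m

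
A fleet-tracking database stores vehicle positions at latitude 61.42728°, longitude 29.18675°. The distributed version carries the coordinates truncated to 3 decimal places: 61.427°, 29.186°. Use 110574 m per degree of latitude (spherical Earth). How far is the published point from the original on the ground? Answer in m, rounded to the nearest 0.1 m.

The latitude changed by +0.00028° and the longitude by +0.00075°.
North–south shift: 0.00028 × 110574 = 30.9607 m.
East–west at this latitude: 0.00075° × 110574 × cos 61.427° ≈ 0.00075 × 52885.1 = 39.6638 m.
Hypotenuse of the two orthogonal shifts: √(30.9607² + 39.6638²) = 50.3169 m.

50.3 m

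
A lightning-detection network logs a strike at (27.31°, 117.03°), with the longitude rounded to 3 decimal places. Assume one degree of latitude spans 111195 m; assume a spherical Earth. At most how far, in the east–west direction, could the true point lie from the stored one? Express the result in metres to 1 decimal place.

Rounding to 3 decimal places leaves the longitude within ±0.0005° of the true value.
Parallels shrink by cos φ, so at 27.31° a degree of longitude is 111195 × 0.8885 ≈ 98800.9 m.
So at most 0.0005° × 98800.9 ≈ 49.4004 m east–west.

49.4 metres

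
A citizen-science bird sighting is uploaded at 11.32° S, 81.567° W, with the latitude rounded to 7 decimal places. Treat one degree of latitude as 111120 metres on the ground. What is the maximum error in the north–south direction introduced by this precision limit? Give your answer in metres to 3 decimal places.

Rounding to 7 decimal places leaves the latitude within ±5e-08° of the true value.
Along the meridian that is 5e-08° × 111120 m/° = 0.005556 m.

0.006 metres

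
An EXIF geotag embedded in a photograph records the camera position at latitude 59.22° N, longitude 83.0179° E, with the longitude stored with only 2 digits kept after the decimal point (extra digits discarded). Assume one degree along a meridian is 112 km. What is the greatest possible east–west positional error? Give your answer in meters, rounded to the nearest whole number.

Truncating at 2 decimal places can drop up to a full unit in the last place, so the longitude may be off by as much as 0.01°.
Parallels shrink by cos φ, so at 59.22° a degree of longitude is 112000 × 0.5117 ≈ 57315.2 m.
So at most 0.01° × 57315.2 ≈ 573.152 m east–west.

573 meters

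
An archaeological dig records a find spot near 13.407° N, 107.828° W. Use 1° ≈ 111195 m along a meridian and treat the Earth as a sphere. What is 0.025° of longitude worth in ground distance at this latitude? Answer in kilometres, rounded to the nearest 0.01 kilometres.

0.025° of longitude at 13.407° is 0.025 × 111195 × cos 13.407° ≈ 0.025 × 108165 = 2704.12 m.
That is 2704.12 m = 2.7041 km.

2.70 kilometres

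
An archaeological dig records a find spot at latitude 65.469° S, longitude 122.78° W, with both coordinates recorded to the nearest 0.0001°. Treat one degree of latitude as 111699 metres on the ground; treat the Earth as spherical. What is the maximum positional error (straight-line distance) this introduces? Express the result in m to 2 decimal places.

Rounding to 4 decimal places leaves each coordinate within ±5e-05° of the true value.
Latitude error → 5e-05 × 111699 = 5.58495 m along the meridian.
East–west component at 65.469°: 5e-05° × 111699 × cos 65.469° ≈ 5e-05 × 46375.8 ≈ 2.31879 m.
The two errors are perpendicular, so the maximum displacement is √(5.58495² + 2.31879²) ≈ 6.04719 m.

6.05 m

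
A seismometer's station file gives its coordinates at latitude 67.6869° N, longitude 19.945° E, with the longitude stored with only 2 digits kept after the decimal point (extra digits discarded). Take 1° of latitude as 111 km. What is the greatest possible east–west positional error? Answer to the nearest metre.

421 metres

Truncating at 2 decimal places can drop up to a full unit in the last place, so the longitude may be off by as much as 0.01°.
One degree of longitude at 67.6869° is 111000 × cos 67.6869° ≈ 111000 × 0.3797 = 42143.1 m.
Maximum E–W displacement: 0.01 × 42143.1 = 421.431 m.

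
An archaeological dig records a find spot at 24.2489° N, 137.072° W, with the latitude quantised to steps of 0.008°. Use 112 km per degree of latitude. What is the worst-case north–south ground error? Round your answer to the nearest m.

448 m

With a 0.008° grid the true value lies within half a step, ±0.008°/2 = ±0.004°, of the stored one.
So the N–S error is at most 0.004 × 112000 = 448 m.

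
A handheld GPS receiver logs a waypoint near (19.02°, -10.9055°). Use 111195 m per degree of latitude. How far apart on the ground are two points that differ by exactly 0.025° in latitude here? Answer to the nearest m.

2780 m

Along a meridian 0.025° is 0.025 × 111195 = 2779.88 m.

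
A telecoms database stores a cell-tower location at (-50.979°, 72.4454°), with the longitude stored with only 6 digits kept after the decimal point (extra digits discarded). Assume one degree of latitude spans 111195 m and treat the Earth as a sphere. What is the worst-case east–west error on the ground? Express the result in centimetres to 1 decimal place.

7.0 centimetres

Truncating at 6 decimal places can drop up to a full unit in the last place, so the longitude may be off by as much as 1e-06°.
At latitude 50.979° a degree of longitude spans 111195 m × cos 50.979° = 111195 × 0.6296 ≈ 70008.9 m.
Maximum E–W displacement: 1e-06 × 70008.9 = 0.0700089 m.
That is 0.0700089 m = 7.0009 cm.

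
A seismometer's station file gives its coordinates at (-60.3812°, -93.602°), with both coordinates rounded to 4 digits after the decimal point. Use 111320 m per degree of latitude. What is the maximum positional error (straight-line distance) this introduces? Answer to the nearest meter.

Rounding to 4 decimal places leaves each coordinate within ±5e-05° of the true value.
Latitude error → 5e-05 × 111320 = 5.566 m along the meridian.
East–west component at 60.3812°: 5e-05° × 111320 × cos 60.3812° ≈ 5e-05 × 55017.4 ≈ 2.75087 m.
Combining orthogonally: (5.566² + 2.75087²)^½ ≈ 6.20867 m.

6 meters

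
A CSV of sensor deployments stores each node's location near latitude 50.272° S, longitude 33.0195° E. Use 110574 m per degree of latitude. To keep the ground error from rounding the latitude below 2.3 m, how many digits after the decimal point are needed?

5 decimal places

One degree of latitude covers 110574 m.
N decimal places → at most half a unit in the last place, 0.5 × 10⁻ᴺ° = 110574/2 × 10⁻ᴺ m.
Need 0.5 × 110574 × 10⁻ᴺ ≤ 2.3 → 10⁻ᴺ ≤ 4.160e-05, so N ≥ 4.38.
At 4 places the error can reach 5.53 m, but 5 places keeps it to 0.553 m.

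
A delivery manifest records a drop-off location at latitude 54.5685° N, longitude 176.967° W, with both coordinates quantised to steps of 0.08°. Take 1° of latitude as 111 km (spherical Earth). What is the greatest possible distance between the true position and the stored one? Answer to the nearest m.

5132 m

With a 0.08° grid the true value lies within half a step, ±0.08°/2 = ±0.04°, of the stored one.
North–south component: 0.04° × 111000 = 4440 m.
Longitude error → 0.04 × 111000 × cos 54.5685° = 0.04 × 111000 × 0.5797 ≈ 2574 m.
Combining orthogonally: (4440² + 2574²)^½ ≈ 5132.16 m.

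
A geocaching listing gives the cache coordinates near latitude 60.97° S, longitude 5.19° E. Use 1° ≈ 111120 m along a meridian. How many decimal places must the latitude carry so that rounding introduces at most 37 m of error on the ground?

One degree of latitude covers 111120 m.
Rounding to N decimal places gives at most 0.5 × 10⁻ᴺ degrees of error, i.e. 0.5 × 10⁻ᴺ × 111120 m.
Need 0.5 × 111120 × 10⁻ᴺ ≤ 37 → 10⁻ᴺ ≤ 6.659e-04, so N ≥ 3.18.
At 3 places the error can reach 55.6 m, but 4 places keeps it to 5.56 m.

4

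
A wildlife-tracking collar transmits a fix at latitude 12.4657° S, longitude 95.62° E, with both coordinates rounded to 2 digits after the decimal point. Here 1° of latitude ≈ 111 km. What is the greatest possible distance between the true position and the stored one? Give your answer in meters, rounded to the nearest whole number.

Rounding to 2 decimal places leaves each coordinate within ±0.005° of the true value.
North–south component: 0.005° × 111000 = 555 m.
East–west component at 12.4657°: 0.005° × 111000 × cos 12.4657° ≈ 0.005 × 108383 ≈ 541.916 m.
Combining orthogonally: (555² + 541.916²)^½ ≈ 775.692 m.

776 meters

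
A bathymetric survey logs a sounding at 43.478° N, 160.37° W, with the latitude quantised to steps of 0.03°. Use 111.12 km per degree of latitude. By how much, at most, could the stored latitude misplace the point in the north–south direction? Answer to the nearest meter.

With a 0.03° grid the true value lies within half a step, ±0.03°/2 = ±0.015°, of the stored one.
So the N–S error is at most 0.015 × 111120 = 1666.8 m.

1667 meters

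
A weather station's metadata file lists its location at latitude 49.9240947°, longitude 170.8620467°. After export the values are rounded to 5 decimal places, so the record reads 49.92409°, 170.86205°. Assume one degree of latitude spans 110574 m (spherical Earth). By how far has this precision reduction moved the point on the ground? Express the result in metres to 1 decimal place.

0.6 metres

The latitude changed by +0.0000047° and the longitude by -0.0000033°.
North–south shift: 0.0000047 × 110574 = 0.519698 m.
East–west at this latitude: -0.0000033° × 110574 × cos 49.9241° ≈ -0.0000033 × 71187.8 = -0.23492 m.
Distance: √(0.519698² + 0.23492²) ≈ 0.570327 m.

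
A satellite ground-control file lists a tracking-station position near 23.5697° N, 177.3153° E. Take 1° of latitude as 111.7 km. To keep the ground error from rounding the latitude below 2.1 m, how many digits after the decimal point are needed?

5 decimal places

One degree of latitude covers 111700 m.
N decimal places → at most half a unit in the last place, 0.5 × 10⁻ᴺ° = 111700/2 × 10⁻ᴺ m.
Setting 55850 × 10⁻ᴺ ≤ 2.1 gives 10ᴺ ≥ 2.66e+04, i.e. N ≥ 4.42.
So 5 decimal places suffice (0.558 m); 4 would allow up to 5.58 m.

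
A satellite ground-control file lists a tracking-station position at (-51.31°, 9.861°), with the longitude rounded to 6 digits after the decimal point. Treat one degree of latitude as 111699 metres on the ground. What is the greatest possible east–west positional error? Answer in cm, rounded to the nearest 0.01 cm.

3.49 cm

Rounding to 6 decimal places leaves the longitude within ±5e-07° of the true value.
One degree of longitude at 51.31° is 111699 × cos 51.31° ≈ 111699 × 0.6251 = 69823.8 m.
Maximum E–W displacement: 5e-07 × 69823.8 = 0.0349119 m.
That is 0.0349119 m = 3.4912 cm.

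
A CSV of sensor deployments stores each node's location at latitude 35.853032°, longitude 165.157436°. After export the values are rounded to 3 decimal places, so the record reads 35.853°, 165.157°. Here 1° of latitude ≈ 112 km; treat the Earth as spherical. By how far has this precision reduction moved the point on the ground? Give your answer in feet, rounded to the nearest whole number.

130 feet

Δlat = 35.853032 − 35.853 = +0.000032°; Δlon = 165.157436 − 165.157 = +0.000436°.
North–south shift: 0.000032 × 112000 = 3.584 m.
East–west at this latitude: 0.000436° × 112000 × cos 35.853° ≈ 0.000436 × 90778.5 = 39.5794 m.
Combined displacement = (3.584² + 39.5794²)^½ ≈ 39.7414 m.
Converting: 39.7414 m × 3.2808 ft/m ≈ 130.39 ft.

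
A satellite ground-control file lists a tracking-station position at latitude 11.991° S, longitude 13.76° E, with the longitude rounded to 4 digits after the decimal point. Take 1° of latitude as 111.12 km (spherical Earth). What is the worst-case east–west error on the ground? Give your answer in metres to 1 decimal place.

5.4 metres

Rounding to 4 decimal places leaves the longitude within ±5e-05° of the true value.
Parallels shrink by cos φ, so at 11.991° a degree of longitude is 111120 × 0.9782 ≈ 108695 m.
Maximum E–W displacement: 5e-05 × 108695 = 5.43477 m.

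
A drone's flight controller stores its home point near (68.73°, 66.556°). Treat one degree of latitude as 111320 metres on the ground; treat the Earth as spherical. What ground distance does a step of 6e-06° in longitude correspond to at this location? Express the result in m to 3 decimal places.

6e-06° of longitude at 68.73° is 6e-06 × 111320 × cos 68.73° ≈ 6e-06 × 40382.8 = 0.242297 m.

0.242 m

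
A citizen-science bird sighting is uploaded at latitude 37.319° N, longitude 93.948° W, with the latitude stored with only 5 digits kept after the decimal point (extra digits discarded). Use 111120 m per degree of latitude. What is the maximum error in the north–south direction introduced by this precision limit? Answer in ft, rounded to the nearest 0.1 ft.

3.6 ft

Truncating at 5 decimal places can drop up to a full unit in the last place, so the latitude may be off by as much as 1e-05°.
So the N–S error is at most 1e-05 × 111120 = 1.1112 m.
Converting: 1.1112 m × 3.2808 ft/m ≈ 3.6457 ft.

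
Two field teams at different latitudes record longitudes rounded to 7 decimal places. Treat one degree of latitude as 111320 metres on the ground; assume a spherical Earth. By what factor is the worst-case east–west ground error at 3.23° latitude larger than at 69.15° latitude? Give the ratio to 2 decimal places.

2.81

Rounding to 7 decimal places leaves the longitude within ±5e-08° of the true value.
At 3.23°: 5e-08° × 111320 × cos 3.23° = 5e-08 × 111320 × 0.9984 ≈ 0.0055572 m.
Error at 69.15° = 5e-08° × 111320 × cos 69.15° ≈ 0.005566 × 0.3559 = 0.0019811 m.
The ratio reduces to cos 3.23° / cos 69.15° = 0.9984/0.3559 ≈ 2.8051.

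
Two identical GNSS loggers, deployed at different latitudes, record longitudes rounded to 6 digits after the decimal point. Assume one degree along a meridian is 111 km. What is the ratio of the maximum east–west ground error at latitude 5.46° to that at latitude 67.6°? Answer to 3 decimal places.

2.612

Rounding to 6 decimal places leaves the longitude within ±5e-07° of the true value.
At 5.46°: 5e-07° × 111000 × cos 5.46° = 5e-07 × 111000 × 0.9955 ≈ 0.055248 m.
At 67.6°: 5e-07° × 111000 × cos 67.6° = 5e-07 × 111000 × 0.3811 ≈ 0.021149 m.
Ratio: 0.055248 / 0.021149 = cos 5.46° / cos 67.6° ≈ 2.6123.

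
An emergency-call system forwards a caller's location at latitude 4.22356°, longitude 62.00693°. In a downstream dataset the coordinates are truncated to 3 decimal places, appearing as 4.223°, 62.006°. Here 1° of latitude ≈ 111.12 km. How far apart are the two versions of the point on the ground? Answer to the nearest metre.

120 metres

The latitude changed by +0.00056° and the longitude by +0.00093°.
North–south shift: 0.00056 × 111120 = 62.2272 m.
East–west at this latitude: 0.00093° × 111120 × cos 4.223° ≈ 0.00093 × 110818 = 103.061 m.
Combined displacement = (62.2272² + 103.061²)^½ ≈ 120.39 m.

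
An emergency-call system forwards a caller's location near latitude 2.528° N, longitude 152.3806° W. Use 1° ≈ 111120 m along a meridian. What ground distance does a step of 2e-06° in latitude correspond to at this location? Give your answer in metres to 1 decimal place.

0.2 metres

Along a meridian 2e-06° is 2e-06 × 111120 = 0.22224 m.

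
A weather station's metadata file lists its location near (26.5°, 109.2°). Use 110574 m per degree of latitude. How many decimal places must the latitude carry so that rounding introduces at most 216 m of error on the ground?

3 decimal places

One degree of latitude covers 110574 m.
Rounding to N decimal places gives at most 0.5 × 10⁻ᴺ degrees of error, i.e. 0.5 × 10⁻ᴺ × 110574 m.
Need 0.5 × 110574 × 10⁻ᴺ ≤ 216 → 10⁻ᴺ ≤ 3.907e-03, so N ≥ 2.41.
At 2 places the error can reach 553 m, but 3 places keeps it to 55.3 m.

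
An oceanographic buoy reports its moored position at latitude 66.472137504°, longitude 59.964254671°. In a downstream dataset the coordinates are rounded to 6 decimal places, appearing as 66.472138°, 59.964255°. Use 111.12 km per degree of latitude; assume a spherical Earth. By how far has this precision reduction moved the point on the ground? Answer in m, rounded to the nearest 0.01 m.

0.06 m

The latitude changed by -0.000000496° and the longitude by -0.000000329°.
North–south shift: -0.000000496 × 111120 = -0.0551155 m.
East–west at this latitude: -0.000000329° × 111120 × cos 66.4721° ≈ -0.000000329 × 44358.5 = -0.014594 m.
Distance: √(0.0551155² + 0.014594²) ≈ 0.0570149 m.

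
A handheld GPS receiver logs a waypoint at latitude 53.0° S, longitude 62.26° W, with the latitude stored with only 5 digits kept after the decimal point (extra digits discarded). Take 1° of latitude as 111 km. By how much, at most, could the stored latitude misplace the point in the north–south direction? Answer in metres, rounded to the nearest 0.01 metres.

1.11 metres

Truncating at 5 decimal places can drop up to a full unit in the last place, so the latitude may be off by as much as 1e-05°.
Along the meridian that is 1e-05° × 111000 m/° = 1.11 m.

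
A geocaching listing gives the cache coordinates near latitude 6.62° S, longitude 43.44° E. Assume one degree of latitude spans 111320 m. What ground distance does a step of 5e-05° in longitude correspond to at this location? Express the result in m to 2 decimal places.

5.53 m

At 6.62° a degree of longitude is 111320 × cos 6.62° ≈ 110578 m, so 5e-05° corresponds to 5.52889 m.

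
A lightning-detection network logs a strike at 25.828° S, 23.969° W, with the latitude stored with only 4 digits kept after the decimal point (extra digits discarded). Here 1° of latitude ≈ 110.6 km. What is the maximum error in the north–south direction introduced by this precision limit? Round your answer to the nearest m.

Truncating at 4 decimal places can drop up to a full unit in the last place, so the latitude may be off by as much as 0.0001°.
So the N–S error is at most 0.0001 × 110600 = 11.06 m.

11 m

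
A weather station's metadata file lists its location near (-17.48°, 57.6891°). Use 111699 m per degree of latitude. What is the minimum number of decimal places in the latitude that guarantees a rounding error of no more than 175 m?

3

One degree of latitude covers 111699 m.
Rounding to N decimal places gives at most 0.5 × 10⁻ᴺ degrees of error, i.e. 0.5 × 10⁻ᴺ × 111699 m.
Need 0.5 × 111699 × 10⁻ᴺ ≤ 175 → 10⁻ᴺ ≤ 3.133e-03, so N ≥ 2.50.
So 3 decimal places suffice (55.8 m); 2 would allow up to 558 m.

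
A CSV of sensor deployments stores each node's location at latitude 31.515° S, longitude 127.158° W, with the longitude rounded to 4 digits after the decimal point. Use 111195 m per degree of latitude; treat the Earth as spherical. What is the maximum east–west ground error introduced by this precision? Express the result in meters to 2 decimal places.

Rounding to 4 decimal places leaves the longitude within ±5e-05° of the true value.
At latitude 31.515° a degree of longitude spans 111195 m × cos 31.515° = 111195 × 0.8525 ≈ 94794.1 m.
East–west error: 5e-05° × 94794.1 m/° ≈ 4.73971 m.

4.74 meters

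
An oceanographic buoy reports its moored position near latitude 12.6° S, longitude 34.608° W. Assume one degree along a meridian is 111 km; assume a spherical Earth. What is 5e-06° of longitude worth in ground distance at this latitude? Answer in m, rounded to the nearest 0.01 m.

5e-06° of longitude at 12.6° is 5e-06 × 111000 × cos 12.6° ≈ 5e-06 × 108327 = 0.541634 m.

0.54 m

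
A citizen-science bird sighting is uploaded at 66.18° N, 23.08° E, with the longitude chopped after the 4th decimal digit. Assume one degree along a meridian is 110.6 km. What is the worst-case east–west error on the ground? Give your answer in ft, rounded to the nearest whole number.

15 ft

Truncating at 4 decimal places can drop up to a full unit in the last place, so the longitude may be off by as much as 0.0001°.
One degree of longitude at 66.18° is 110600 × cos 66.18° ≈ 110600 × 0.4039 = 44667.4 m.
Maximum E–W displacement: 0.0001 × 44667.4 = 4.46674 m.
In feet: 4.46674 m ÷ 0.3048 ≈ 14.655 ft.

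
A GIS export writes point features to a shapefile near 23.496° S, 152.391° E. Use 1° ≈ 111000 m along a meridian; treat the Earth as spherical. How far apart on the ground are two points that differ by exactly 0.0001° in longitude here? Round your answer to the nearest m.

10 m

At 23.496° a degree of longitude is 111000 × cos 23.496° ≈ 101797 m, so 0.0001° corresponds to 10.1797 m.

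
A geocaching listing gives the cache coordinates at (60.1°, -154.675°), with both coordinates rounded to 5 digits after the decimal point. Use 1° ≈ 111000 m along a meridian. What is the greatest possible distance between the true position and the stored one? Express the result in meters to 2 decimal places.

0.62 meters

Rounding to 5 decimal places leaves each coordinate within ±5e-06° of the true value.
N–S: 5e-06° × 111000 m/° = 0.555 m.
Longitude error → 5e-06 × 111000 × cos 60.1° = 5e-06 × 111000 × 0.4985 ≈ 0.276661 m.
The two errors are perpendicular, so the maximum displacement is √(0.555² + 0.276661²) ≈ 0.620134 m.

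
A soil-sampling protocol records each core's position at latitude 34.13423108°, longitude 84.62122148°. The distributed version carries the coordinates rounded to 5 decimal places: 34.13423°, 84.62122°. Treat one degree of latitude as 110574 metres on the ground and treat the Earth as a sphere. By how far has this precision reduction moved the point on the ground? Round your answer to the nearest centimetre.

18 centimetres

Δlat = 34.13423108 − 34.13423 = +0.00000108°; Δlon = 84.62122148 − 84.62122 = +0.00000148°.
North–south shift: 0.00000108 × 110574 = 0.11942 m.
E–W at 34.1342°: 0.00000148° × 110574 × cos 34.1342° = 0.00000148 × 110574 × 0.8277 ≈ 0.135457 m.
Distance: √(0.11942² + 0.135457²) ≈ 0.180581 m.
That is 0.180581 m = 18.058 cm.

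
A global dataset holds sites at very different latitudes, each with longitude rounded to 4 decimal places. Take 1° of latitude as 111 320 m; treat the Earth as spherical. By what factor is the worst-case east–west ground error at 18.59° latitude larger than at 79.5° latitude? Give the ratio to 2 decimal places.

Rounding to 4 decimal places leaves the longitude within ±5e-05° of the true value.
At 18.59°: 5e-05° × 111320 × cos 18.59° = 5e-05 × 111320 × 0.9478 ≈ 5.2756 m.
At 79.5°: 5e-05° × 111320 × cos 79.5° = 5e-05 × 111320 × 0.1822 ≈ 1.0143 m.
Ratio: 5.2756 / 1.0143 = cos 18.59° / cos 79.5° ≈ 5.2011.

5.20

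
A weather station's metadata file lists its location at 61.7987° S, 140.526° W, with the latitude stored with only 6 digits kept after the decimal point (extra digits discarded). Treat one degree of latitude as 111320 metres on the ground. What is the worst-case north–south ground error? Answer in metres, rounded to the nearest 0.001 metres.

Truncating at 6 decimal places can drop up to a full unit in the last place, so the latitude may be off by as much as 1e-06°.
Along the meridian that is 1e-06° × 111320 m/° = 0.11132 m.

0.111 metres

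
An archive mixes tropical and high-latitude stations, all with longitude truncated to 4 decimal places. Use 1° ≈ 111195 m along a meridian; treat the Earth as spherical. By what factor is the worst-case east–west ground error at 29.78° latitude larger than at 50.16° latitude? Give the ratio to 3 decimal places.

Truncating at 4 decimal places can drop up to a full unit in the last place, so the longitude may be off by as much as 0.0001°.
Error at 29.78° = 0.0001° × 111195 × cos 29.78° ≈ 11.12 × 0.8679 = 9.651 m.
Error at 50.16° = 0.0001° × 111195 × cos 50.16° ≈ 11.12 × 0.6406 = 7.1237 m.
Ratio: 9.651 / 7.1237 = cos 29.78° / cos 50.16° ≈ 1.3548.

1.355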